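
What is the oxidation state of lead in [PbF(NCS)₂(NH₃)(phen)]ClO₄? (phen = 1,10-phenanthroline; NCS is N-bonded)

+4

1 perchlorate outside the brackets (-1 each) → the complex ion is 1+.
Ligand charges: 1×NH3 neutral; 1×F = -1; 1×phen neutral; 2×NCS = -2; sum -3.
Pb + (-3) = 1+ ⇒ Pb is +4.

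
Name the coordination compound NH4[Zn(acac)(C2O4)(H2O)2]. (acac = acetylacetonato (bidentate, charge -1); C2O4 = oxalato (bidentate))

ammonium (acetylacetonato)diaquaoxalatozincate(II)

The 1 ammonium counter-ion carries a total charge of +1, so each complex ion is 1−.
Ligand charges: 2×aqua (neutral), 1×acetylacetonato (-1 each), 1×oxalato (-2 each); total -3. So Zn + (-3) = 1−, giving Zn = +2.
Ligands are named alphabetically: acetylacetonato before aqua before oxalato.
The complex ion is anionic, so zinc takes the -ate form zincate(II).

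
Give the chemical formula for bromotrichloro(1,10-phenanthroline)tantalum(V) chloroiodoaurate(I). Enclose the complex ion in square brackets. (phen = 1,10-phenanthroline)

Cation [Ta…]: ligand charges -4, Ta(V) ⇒ ion charge 1+.
Anion [Au…]: ligand charges -2, Au(I) ⇒ ion charge 1−.
One 1+ cation balances one 1− anion.

[TaBrCl3(phen)][AuClI]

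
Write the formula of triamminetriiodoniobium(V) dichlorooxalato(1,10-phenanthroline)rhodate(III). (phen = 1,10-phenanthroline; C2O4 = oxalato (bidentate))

Cation [Nb…]: ligand charges -3, Nb(V) ⇒ ion charge 2+.
Anion [Rh…]: ligand charges -4, Rh(III) ⇒ ion charge 1−.
One 2+ cation requires 2 of the 1− anion.

[NbI3(NH3)3][Rh(C2O4)Cl2(phen)]2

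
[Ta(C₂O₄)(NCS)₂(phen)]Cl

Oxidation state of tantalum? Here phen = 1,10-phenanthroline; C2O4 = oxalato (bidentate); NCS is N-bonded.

1 chloride outside the brackets (-1 each) → the complex ion is 1+.
Ligand charges: 1×phen neutral; 1×C2O4 = -2; 2×NCS = -2; sum -4.
Ta + (-4) = 1+ ⇒ Ta is +5.

+5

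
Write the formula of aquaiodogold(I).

[Au(H2O)I]

Ligands: 1 aqua (H2O, neutral), 1 iodo (I, -1). Ligand charge sum = -1.
With Au in oxidation state +1, the complex ion is [Au...].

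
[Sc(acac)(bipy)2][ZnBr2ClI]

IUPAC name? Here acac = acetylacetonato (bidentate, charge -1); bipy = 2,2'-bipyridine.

(acetylacetonato)bis(2,2'-bipyridine)scandium(III) dibromochloroiodozincate(II)

Both ions are complex: the cation is named first with the plain metal name, the anion second with the -ate form; each ion's ligands are alphabetised independently.
Scandium is always +3 in its complexes; the cation's ligand charges sum to -1, so the complex cation is 2+.
A 1:1 salt means the anion carries the equal and opposite charge, 2−.
Anion: ligand charges sum to -4; for the ion to be 2−, Zn = +2.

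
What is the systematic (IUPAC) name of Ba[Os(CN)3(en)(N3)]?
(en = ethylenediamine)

barium azidotricyano(ethylenediamine)osmate(II)

The 1 barium counter-ion carries a total charge of +2, so each complex ion is 2−.
Ligand charges: 1×azido (-1 each), 3×cyano (-1 each), 1×ethylenediamine (neutral); total -4. So Os + (-4) = 2−, giving Os = +2.
Ligands are named alphabetically: azido before cyano before ethylenediamine.
The complex ion is anionic, so osmium takes the -ate form osmate(II).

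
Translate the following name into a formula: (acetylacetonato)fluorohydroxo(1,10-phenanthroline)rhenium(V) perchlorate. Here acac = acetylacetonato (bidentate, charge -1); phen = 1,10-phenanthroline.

Ligands: 1 fluoro (F, -1), 1 acetylacetonato (acac, -1), 1 hydroxo (OH, -1), 1 1,10-phenanthroline (phen, neutral). Ligand charge sum = -3.
With Re in oxidation state +5, the complex ion is [Re...]^2+.
Charge balance with perchlorate (-1) requires 1 complex ion per 2 perchlorate.

[Re(acac)F(OH)(phen)](ClO4)2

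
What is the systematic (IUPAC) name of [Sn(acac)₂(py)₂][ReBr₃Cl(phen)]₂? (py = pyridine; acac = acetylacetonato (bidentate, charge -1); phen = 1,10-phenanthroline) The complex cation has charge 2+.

bis(acetylacetonato)bis(pyridine)tin(IV) tribromochloro(1,10-phenanthroline)rhenate(III)

Both ions are complex: the cation is named first with the plain metal name, the anion second with the -ate form; each ion's ligands are alphabetised independently.
The complex cation is given as 2+; its ligand charges sum to -2, so Sn = +4.
With 2 anions per cation, each anion must be 2/2 = 1−.
Anion: ligand charges sum to -4; for the ion to be 1−, Re = +3.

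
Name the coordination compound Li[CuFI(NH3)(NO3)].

The 1 lithium counter-ion carries a total charge of +1, so each complex ion is 1−.
Ligand charges: 1×nitrato (-1 each), 1×fluoro (-1 each), 1×ammine (neutral), 1×iodo (-1 each); total -3. So Cu + (-3) = 1−, giving Cu = +2.
Ligands are named alphabetically: ammine before fluoro before iodo before nitrato.
The complex ion is anionic, so copper takes the -ate form cuprate(II).

lithium amminefluoroiodonitratocuprate(II)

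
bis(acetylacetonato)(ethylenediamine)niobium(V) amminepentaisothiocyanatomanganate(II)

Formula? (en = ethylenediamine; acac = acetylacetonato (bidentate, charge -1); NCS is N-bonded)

[Nb(acac)2(en)][Mn(NCS)5(NH3)]

Cation [Nb…]: ligand charges -2, Nb(V) ⇒ ion charge 3+.
Anion [Mn…]: ligand charges -5, Mn(II) ⇒ ion charge 3−.
One 3+ cation balances one 3− anion.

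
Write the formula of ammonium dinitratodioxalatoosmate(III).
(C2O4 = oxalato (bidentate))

Ligands: 2 oxalato (C2O4, -2), 2 nitrato (NO3, -1). Ligand charge sum = -6.
With Os in oxidation state +3, the complex ion is [Os...]^3−.
Charge balance with ammonium (+1) requires 1 complex ion per 3 ammonium.

(NH4)3[Os(C2O4)2(NO3)2]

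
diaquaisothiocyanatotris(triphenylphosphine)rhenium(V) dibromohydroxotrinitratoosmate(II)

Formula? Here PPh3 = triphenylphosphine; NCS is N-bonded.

[Re(H2O)2(NCS)(PPh3)3][OsBr2(NO3)3(OH)]

Cation [Re…]: ligand charges -1, Re(V) ⇒ ion charge 4+.
Anion [Os…]: ligand charges -6, Os(II) ⇒ ion charge 4−.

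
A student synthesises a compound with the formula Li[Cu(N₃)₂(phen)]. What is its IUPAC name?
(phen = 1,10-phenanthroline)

The 1 lithium counter-ion carries a total charge of +1, so each complex ion is 1−.
Ligand charges: 2×azido (-1 each), 1×1,10-phenanthroline (neutral); total -2. So Cu + (-2) = 1−, giving Cu = +1.
Ligands are named alphabetically: azido before phenanthroline.
The complex ion is anionic, so copper takes the -ate form cuprate(I).

lithium diazido(1,10-phenanthroline)cuprate(I)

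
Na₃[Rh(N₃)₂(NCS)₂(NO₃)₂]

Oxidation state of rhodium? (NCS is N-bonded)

+3

3 sodium outside the brackets (+1 each) → the complex ion is 3−.
Ligand charges: 2×NO3 = -2; 2×NCS = -2; 2×N3 = -2; sum -6.
Rh + (-6) = 3− ⇒ Rh is +3.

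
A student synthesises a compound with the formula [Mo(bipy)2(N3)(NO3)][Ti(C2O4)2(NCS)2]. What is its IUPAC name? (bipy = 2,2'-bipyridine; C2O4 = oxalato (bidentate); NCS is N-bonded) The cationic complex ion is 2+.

azidobis(2,2'-bipyridine)nitratomolybdenum(IV) diisothiocyanatodioxalatotitanate(IV)

The complex cation is given as 2+; its ligand charges sum to -2, so Mo = +4.
A 1:1 salt means the anion carries the equal and opposite charge, 2−.
Anion: ligand charges sum to -6; for the ion to be 2−, Ti = +4.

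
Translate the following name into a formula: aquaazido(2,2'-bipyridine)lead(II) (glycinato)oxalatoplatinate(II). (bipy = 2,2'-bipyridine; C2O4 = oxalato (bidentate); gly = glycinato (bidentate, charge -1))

[Pb(bipy)(H2O)(N3)][Pt(C2O4)(gly)]

Cation [Pb…]: ligand charges -1, Pb(II) ⇒ ion charge 1+.
Anion [Pt…]: ligand charges -3, Pt(II) ⇒ ion charge 1−.
One 1+ cation balances one 1− anion.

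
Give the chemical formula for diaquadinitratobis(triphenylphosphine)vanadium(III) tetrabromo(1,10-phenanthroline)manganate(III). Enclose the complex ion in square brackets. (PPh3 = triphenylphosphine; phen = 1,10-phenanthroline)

[V(H2O)2(NO3)2(PPh3)2][MnBr4(phen)]

Cation [V…]: ligand charges -2, V(III) ⇒ ion charge 1+.
Anion [Mn…]: ligand charges -4, Mn(III) ⇒ ion charge 1−.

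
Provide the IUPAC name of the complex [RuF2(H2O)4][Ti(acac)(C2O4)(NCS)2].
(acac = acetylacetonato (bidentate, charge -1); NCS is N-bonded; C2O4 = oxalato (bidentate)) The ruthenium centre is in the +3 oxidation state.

Ru is given as +3; the cation's ligand charges sum to -2, so the complex cation is 1+.
A 1:1 salt means the anion carries the equal and opposite charge, 1−.
Anion: ligand charges sum to -5; for the ion to be 1−, Ti = +4.

tetraaquadifluororuthenium(III) (acetylacetonato)diisothiocyanatooxalatotitanate(IV)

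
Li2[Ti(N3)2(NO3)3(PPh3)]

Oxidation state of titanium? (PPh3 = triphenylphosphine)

2 lithium outside the brackets (+1 each) → the complex ion is 2−.
Ligand charges: 1×PPh3 neutral; 3×NO3 = -3; 2×N3 = -2; sum -5.
Ti + (-5) = 2− ⇒ Ti is +3.

+3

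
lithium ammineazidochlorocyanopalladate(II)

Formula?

Li[PdCl(CN)(N3)(NH3)]

Ligands: 1 chloro (Cl, -1), 1 azido (N3, -1), 1 ammine (NH3, neutral), 1 cyano (CN, -1). Ligand charge sum = -3.
With Pd in oxidation state +2, the complex ion is [Pd...]^1−.
Charge balance with lithium (+1) requires 1 complex ion per 1 lithium.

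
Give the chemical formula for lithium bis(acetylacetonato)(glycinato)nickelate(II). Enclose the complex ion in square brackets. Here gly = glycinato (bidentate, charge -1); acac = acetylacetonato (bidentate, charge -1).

Ligands: 1 glycinato (gly, -1), 2 acetylacetonato (acac, -1). Ligand charge sum = -3.
With Ni in oxidation state +2, the complex ion is [Ni...]^1−.
Charge balance with lithium (+1) requires 1 complex ion per 1 lithium.

Li[Ni(acac)2(gly)]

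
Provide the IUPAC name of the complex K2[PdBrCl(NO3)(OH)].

The 2 potassium counter-ions carry a total charge of +2, so each complex ion is 2−.
Ligand charges: 1×bromo (-1 each), 1×nitrato (-1 each), 1×hydroxo (-1 each), 1×chloro (-1 each); total -4. So Pd + (-4) = 2−, giving Pd = +2.
Ligands are named alphabetically: bromo before chloro before hydroxo before nitrato.
The complex ion is anionic, so palladium takes the -ate form palladate(II).

potassium bromochlorohydroxonitratopalladate(II)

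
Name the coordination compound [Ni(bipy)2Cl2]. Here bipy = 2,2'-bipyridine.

bis(2,2'-bipyridine)dichloronickel(II)

There is no counter-ion, so the complex is neutral overall.
Ligand charges: 2×chloro (-1 each), 2×2,2'-bipyridine (neutral); total -2. So Ni + (-2) = 0, giving Ni = +2.
Ligands are named alphabetically: bipyridine before chloro.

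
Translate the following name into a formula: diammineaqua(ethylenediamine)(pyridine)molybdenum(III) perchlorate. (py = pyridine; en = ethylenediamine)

Ligands: 1 aqua (H2O, neutral), 1 pyridine (py, neutral), 1 ethylenediamine (en, neutral), 2 ammine (NH3, neutral). Ligand charge sum = 0.
With Mo in oxidation state +3, the complex ion is [Mo...]^3+.
Charge balance with perchlorate (-1) requires 1 complex ion per 3 perchlorate.

[Mo(en)(H2O)(NH3)2(py)](ClO4)3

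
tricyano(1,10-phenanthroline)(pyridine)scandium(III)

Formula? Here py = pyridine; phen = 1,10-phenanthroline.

[Sc(CN)3(phen)(py)]

Ligands: 1 pyridine (py, neutral), 1 1,10-phenanthroline (phen, neutral), 3 cyano (CN, -1). Ligand charge sum = -3.
With Sc in oxidation state +3, the complex ion is [Sc...].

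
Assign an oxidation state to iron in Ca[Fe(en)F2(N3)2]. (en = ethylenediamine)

+2

1 calcium outside the brackets (+2 each) → the complex ion is 2−.
Ligand charges: 2×F = -2; 2×N3 = -2; 1×en neutral; sum -4.
Fe + (-4) = 2− ⇒ Fe is +2.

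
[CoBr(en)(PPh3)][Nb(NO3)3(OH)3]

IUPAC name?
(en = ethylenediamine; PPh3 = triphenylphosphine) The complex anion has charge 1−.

bromo(ethylenediamine)(triphenylphosphine)cobalt(II) trihydroxotrinitratoniobate(V)

Both ions are complex: the cation is named first with the plain metal name, the anion second with the -ate form; each ion's ligands are alphabetised independently.
The complex anion is given as 1−; its ligand charges sum to -6, so Nb = +5.
A 1:1 salt means the cation carries the equal and opposite charge, 1+.
Cation: ligand charges sum to -1; for the ion to be 1+, Co = +2.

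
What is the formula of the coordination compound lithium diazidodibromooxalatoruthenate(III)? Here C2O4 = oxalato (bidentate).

Li3[RuBr2(C2O4)(N3)2]

Ligands: 1 oxalato (C2O4, -2), 2 azido (N3, -1), 2 bromo (Br, -1). Ligand charge sum = -6.
With Ru in oxidation state +3, the complex ion is [Ru...]^3−.
Charge balance with lithium (+1) requires 1 complex ion per 3 lithium.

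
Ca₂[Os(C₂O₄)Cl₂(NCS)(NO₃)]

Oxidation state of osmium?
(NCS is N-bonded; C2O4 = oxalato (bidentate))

+2

2 calcium outside the brackets (+2 each) → the complex ion is 4−.
Ligand charges: 2×Cl = -2; 1×NCS = -1; 1×NO3 = -1; 1×C2O4 = -2; sum -6.
Os + (-6) = 4− ⇒ Os is +2.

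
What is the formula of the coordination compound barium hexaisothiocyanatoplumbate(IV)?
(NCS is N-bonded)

Ligands: 6 isothiocyanato (NCS, -1). Ligand charge sum = -6.
Charge balance with barium (+2) requires 1 complex ion per 1 barium.

Ba[Pb(NCS)6]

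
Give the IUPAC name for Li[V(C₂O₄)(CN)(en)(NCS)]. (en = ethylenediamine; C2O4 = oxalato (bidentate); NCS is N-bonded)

lithium cyano(ethylenediamine)isothiocyanatooxalatovanadate(III)

The 1 lithium counter-ion carries a total charge of +1, so each complex ion is 1−.
Ligand charges: 1×ethylenediamine (neutral), 1×oxalato (-2 each), 1×isothiocyanato (-1 each), 1×cyano (-1 each); total -4. So V + (-4) = 1−, giving V = +3.
Ligands are named alphabetically: cyano before ethylenediamine before isothiocyanato before oxalato.
The complex ion is anionic, so vanadium takes the -ate form vanadate(III).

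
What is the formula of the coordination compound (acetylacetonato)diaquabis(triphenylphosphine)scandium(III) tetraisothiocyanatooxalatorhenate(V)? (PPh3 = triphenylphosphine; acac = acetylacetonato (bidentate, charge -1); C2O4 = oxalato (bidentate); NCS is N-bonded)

[Sc(acac)(H2O)2(PPh3)2][Re(C2O4)(NCS)4]2

Cation [Sc…]: ligand charges -1, Sc(III) ⇒ ion charge 2+.
Anion [Re…]: ligand charges -6, Re(V) ⇒ ion charge 1−.
One 2+ cation requires 2 of the 1− anion.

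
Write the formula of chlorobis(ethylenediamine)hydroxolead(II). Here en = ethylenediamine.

[PbCl(en)2(OH)]

Ligands: 2 ethylenediamine (en, neutral), 1 chloro (Cl, -1), 1 hydroxo (OH, -1). Ligand charge sum = -2.
With Pb in oxidation state +2, the complex ion is [Pb...].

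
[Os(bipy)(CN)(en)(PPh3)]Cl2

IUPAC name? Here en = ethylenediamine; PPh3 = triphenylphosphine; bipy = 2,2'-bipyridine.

The 2 chloride counter-ions carry a total charge of -2, so each complex ion is 2+.
Ligand charges: 1×ethylenediamine (neutral), 1×cyano (-1 each), 1×triphenylphosphine (neutral), 1×2,2'-bipyridine (neutral); total -1. So Os + (-1) = 2+, giving Os = +3.
Ligands are named alphabetically: bipyridine before cyano before ethylenediamine before triphenylphosphine.

(2,2'-bipyridine)cyano(ethylenediamine)(triphenylphosphine)osmium(III) chloride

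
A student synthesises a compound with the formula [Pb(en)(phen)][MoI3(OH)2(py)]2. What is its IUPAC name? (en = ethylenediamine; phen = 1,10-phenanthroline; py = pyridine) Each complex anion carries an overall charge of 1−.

(ethylenediamine)(1,10-phenanthroline)lead(II) dihydroxotriiodo(pyridine)molybdate(IV)

Both ions are complex: the cation is named first with the plain metal name, the anion second with the -ate form; each ion's ligands are alphabetised independently.
The complex anion is given as 1−; its ligand charges sum to -5, so Mo = +4.
With 2 anions per cation, the cation must be 2×1 = 2+.
Cation: ligand charges sum to 0; for the ion to be 2+, Pb = +2.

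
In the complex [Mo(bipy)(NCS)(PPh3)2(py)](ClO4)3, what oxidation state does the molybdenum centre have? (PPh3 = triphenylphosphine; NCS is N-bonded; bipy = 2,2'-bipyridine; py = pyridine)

3 perchlorate outside the brackets (-1 each) → the complex ion is 3+.
Ligand charges: 2×PPh3 neutral; 1×NCS = -1; 1×bipy neutral; 1×py neutral; sum -1.
Mo + (-1) = 3+ ⇒ Mo is +4.

+4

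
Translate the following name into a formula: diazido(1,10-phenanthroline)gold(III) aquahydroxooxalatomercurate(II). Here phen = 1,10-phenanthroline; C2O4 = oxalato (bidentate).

Cation [Au…]: ligand charges -2, Au(III) ⇒ ion charge 1+.
Anion [Hg…]: ligand charges -3, Hg(II) ⇒ ion charge 1−.
One 1+ cation balances one 1− anion.

[Au(N3)2(phen)][Hg(C2O4)(H2O)(OH)]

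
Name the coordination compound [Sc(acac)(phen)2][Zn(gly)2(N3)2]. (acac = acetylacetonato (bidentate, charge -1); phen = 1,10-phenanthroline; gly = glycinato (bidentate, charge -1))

Both ions are complex: the cation is named first with the plain metal name, the anion second with the -ate form; each ion's ligands are alphabetised independently.
Zinc is always +2 in its complexes; the anion's ligand charges sum to -4, so the complex anion is 2−.
A 1:1 salt means the cation carries the equal and opposite charge, 2+.
Cation: ligand charges sum to -1; for the ion to be 2+, Sc = +3.

(acetylacetonato)bis(1,10-phenanthroline)scandium(III) diazidobis(glycinato)zincate(II)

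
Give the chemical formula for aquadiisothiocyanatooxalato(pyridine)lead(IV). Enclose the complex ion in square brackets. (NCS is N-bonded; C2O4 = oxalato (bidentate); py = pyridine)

[Pb(C2O4)(H2O)(NCS)2(py)]

Ligands: 1 aqua (H2O, neutral), 2 isothiocyanato (NCS, -1), 1 oxalato (C2O4, -2), 1 pyridine (py, neutral). Ligand charge sum = -4.
With Pb in oxidation state +4, the complex ion is [Pb...].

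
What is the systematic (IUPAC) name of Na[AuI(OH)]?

sodium hydroxoiodoaurate(I)

The 1 sodium counter-ion carries a total charge of +1, so each complex ion is 1−.
Ligand charges: 1×hydroxo (-1 each), 1×iodo (-1 each); total -2. So Au + (-2) = 1−, giving Au = +1.
Ligands are named alphabetically: hydroxo before iodo.
The complex ion is anionic, so gold takes the -ate form aurate(I).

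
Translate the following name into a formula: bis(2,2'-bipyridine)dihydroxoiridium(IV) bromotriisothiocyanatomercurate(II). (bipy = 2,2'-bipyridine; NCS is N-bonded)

[Ir(bipy)2(OH)2][HgBr(NCS)3]

Cation [Ir…]: ligand charges -2, Ir(IV) ⇒ ion charge 2+.
Anion [Hg…]: ligand charges -4, Hg(II) ⇒ ion charge 2−.
One 2+ cation balances one 2− anion.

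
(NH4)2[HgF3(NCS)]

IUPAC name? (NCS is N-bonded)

ammonium trifluoroisothiocyanatomercurate(II)

The 2 ammonium counter-ions carry a total charge of +2, so each complex ion is 2−.
Ligand charges: 3×fluoro (-1 each), 1×isothiocyanato (-1 each); total -4. So Hg + (-4) = 2−, giving Hg = +2.
The complex ion is anionic, so mercury takes the -ate form mercurate(II).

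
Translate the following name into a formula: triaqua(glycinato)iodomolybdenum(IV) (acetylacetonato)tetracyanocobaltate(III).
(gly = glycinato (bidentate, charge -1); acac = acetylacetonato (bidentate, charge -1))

Cation [Mo…]: ligand charges -2, Mo(IV) ⇒ ion charge 2+.
Anion [Co…]: ligand charges -5, Co(III) ⇒ ion charge 2−.
One 2+ cation balances one 2− anion.

[Mo(gly)(H2O)3I][Co(acac)(CN)4]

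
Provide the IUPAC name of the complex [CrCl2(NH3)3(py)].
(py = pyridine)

There is no counter-ion, so the complex is neutral overall.
Ligand charges: 2×chloro (-1 each), 3×ammine (neutral), 1×pyridine (neutral); total -2. So Cr + (-2) = 0, giving Cr = +2.
Ligands are named alphabetically: ammine before chloro before pyridine.

triamminedichloro(pyridine)chromium(II)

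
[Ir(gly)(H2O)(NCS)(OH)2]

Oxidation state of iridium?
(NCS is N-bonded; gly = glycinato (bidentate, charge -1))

No counter-ion: the bracketed complex is neutral.
Ligand charges: 1×NCS = -1; 2×OH = -2; 1×H2O neutral; 1×gly = -1; sum -4.
Ir + (-4) = 0 ⇒ Ir is +4.

+4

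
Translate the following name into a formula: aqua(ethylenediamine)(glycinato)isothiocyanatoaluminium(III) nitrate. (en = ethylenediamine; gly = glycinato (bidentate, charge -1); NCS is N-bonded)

[Al(en)(gly)(H2O)(NCS)]NO3

Ligands: 1 ethylenediamine (en, neutral), 1 glycinato (gly, -1), 1 isothiocyanato (NCS, -1), 1 aqua (H2O, neutral). Ligand charge sum = -2.
With Al in oxidation state +3, the complex ion is [Al...]^1+.
Charge balance with nitrate (-1) requires 1 complex ion per 1 nitrate.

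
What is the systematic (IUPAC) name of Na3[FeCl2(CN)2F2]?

The 3 sodium counter-ions carry a total charge of +3, so each complex ion is 3−.
Ligand charges: 2×chloro (-1 each), 2×cyano (-1 each), 2×fluoro (-1 each); total -6. So Fe + (-6) = 3−, giving Fe = +3.
The complex ion is anionic, so iron takes the -ate form ferrate(III).

sodium dichlorodicyanodifluoroferrate(III)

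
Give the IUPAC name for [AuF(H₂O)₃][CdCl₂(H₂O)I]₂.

triaquafluorogold(III) aquadichloroiodocadmate(II)

Both ions are complex: the cation is named first with the plain metal name, the anion second with the -ate form; each ion's ligands are alphabetised independently.
Cadmium is always +2 in its complexes; the anion's ligand charges sum to -3, so the complex anion is 1−.
With 2 anions per cation, the cation must be 2×1 = 2+.
Cation: ligand charges sum to -1; for the ion to be 2+, Au = +3.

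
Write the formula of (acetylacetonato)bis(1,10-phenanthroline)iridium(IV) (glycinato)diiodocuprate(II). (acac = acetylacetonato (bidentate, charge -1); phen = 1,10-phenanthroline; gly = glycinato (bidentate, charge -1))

Cation [Ir…]: ligand charges -1, Ir(IV) ⇒ ion charge 3+.
Anion [Cu…]: ligand charges -3, Cu(II) ⇒ ion charge 1−.
One 3+ cation requires 3 of the 1− anion.

[Ir(acac)(phen)2][Cu(gly)I2]3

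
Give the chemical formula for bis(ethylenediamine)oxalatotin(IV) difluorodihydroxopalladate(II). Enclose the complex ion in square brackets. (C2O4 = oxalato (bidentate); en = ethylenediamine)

Cation [Sn…]: ligand charges -2, Sn(IV) ⇒ ion charge 2+.
Anion [Pd…]: ligand charges -4, Pd(II) ⇒ ion charge 2−.
One 2+ cation balances one 2− anion.

[Sn(C2O4)(en)2][PdF2(OH)2]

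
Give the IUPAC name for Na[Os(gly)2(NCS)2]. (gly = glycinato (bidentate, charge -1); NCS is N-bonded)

sodium bis(glycinato)diisothiocyanatoosmate(III)

The 1 sodium counter-ion carries a total charge of +1, so each complex ion is 1−.
Ligand charges: 2×glycinato (-1 each), 2×isothiocyanato (-1 each); total -4. So Os + (-4) = 1−, giving Os = +3.
The complex ion is anionic, so osmium takes the -ate form osmate(III).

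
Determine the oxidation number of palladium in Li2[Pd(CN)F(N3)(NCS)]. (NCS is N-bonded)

+2

2 lithium outside the brackets (+1 each) → the complex ion is 2−.
Ligand charges: 1×F = -1; 1×NCS = -1; 1×CN = -1; 1×N3 = -1; sum -4.
Pd + (-4) = 2− ⇒ Pd is +2.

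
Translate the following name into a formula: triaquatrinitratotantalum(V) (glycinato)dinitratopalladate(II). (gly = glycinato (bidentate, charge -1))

Cation [Ta…]: ligand charges -3, Ta(V) ⇒ ion charge 2+.
Anion [Pd…]: ligand charges -3, Pd(II) ⇒ ion charge 1−.
One 2+ cation requires 2 of the 1− anion.

[Ta(H2O)3(NO3)3][Pd(gly)(NO3)2]2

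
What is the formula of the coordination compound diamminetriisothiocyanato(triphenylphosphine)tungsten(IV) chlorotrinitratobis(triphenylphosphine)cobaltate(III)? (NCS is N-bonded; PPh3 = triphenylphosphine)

[W(NCS)3(NH3)2(PPh3)][CoCl(NO3)3(PPh3)2]

Cation [W…]: ligand charges -3, W(IV) ⇒ ion charge 1+.
Anion [Co…]: ligand charges -4, Co(III) ⇒ ion charge 1−.
One 1+ cation balances one 1− anion.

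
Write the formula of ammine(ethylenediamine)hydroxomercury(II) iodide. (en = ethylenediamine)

Ligands: 1 hydroxo (OH, -1), 1 ammine (NH3, neutral), 1 ethylenediamine (en, neutral). Ligand charge sum = -1.
With Hg in oxidation state +2, the complex ion is [Hg...]^1+.
Charge balance with iodide (-1) requires 1 complex ion per 1 iodide.

[Hg(en)(NH3)(OH)]I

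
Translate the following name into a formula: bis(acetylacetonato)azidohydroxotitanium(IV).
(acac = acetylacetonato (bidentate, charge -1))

Ligands: 1 azido (N3, -1), 2 acetylacetonato (acac, -1), 1 hydroxo (OH, -1). Ligand charge sum = -4.
With Ti in oxidation state +4, the complex ion is [Ti...].

[Ti(acac)2(N3)(OH)]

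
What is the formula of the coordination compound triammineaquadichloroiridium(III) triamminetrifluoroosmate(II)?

[IrCl2(H2O)(NH3)3][OsF3(NH3)3]

Cation [Ir…]: ligand charges -2, Ir(III) ⇒ ion charge 1+.
Anion [Os…]: ligand charges -3, Os(II) ⇒ ion charge 1−.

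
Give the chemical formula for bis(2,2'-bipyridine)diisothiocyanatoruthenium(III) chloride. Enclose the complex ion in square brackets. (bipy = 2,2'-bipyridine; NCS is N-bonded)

[Ru(bipy)2(NCS)2]Cl

Ligands: 2 2,2'-bipyridine (bipy, neutral), 2 isothiocyanato (NCS, -1). Ligand charge sum = -2.
With Ru in oxidation state +3, the complex ion is [Ru...]^1+.
Charge balance with chloride (-1) requires 1 complex ion per 1 chloride.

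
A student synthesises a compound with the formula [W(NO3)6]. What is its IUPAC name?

hexanitratotungsten(VI)

There is no counter-ion, so the complex is neutral overall.
Ligand charges: 6×nitrato (-1 each); total -6. So W + (-6) = 0, giving W = +6.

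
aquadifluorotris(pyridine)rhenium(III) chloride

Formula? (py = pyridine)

[ReF2(H2O)(py)3]Cl

Ligands: 3 pyridine (py, neutral), 2 fluoro (F, -1), 1 aqua (H2O, neutral). Ligand charge sum = -2.
With Re in oxidation state +3, the complex ion is [Re...]^1+.
Charge balance with chloride (-1) requires 1 complex ion per 1 chloride.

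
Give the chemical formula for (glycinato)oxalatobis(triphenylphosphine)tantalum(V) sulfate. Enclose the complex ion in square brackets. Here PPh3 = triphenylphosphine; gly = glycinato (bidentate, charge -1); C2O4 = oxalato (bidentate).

Ligands: 2 triphenylphosphine (PPh3, neutral), 1 glycinato (gly, -1), 1 oxalato (C2O4, -2). Ligand charge sum = -3.
With Ta in oxidation state +5, the complex ion is [Ta...]^2+.
Charge balance with sulfate (-2) requires 1 complex ion per 1 sulfate.

[Ta(C2O4)(gly)(PPh3)2]SO4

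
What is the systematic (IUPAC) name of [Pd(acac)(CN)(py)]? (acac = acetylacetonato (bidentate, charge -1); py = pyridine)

(acetylacetonato)cyano(pyridine)palladium(II)

There is no counter-ion, so the complex is neutral overall.
Ligand charges: 1×cyano (-1 each), 1×acetylacetonato (-1 each), 1×pyridine (neutral); total -2. So Pd + (-2) = 0, giving Pd = +2.
Ligands are named alphabetically: acetylacetonato before cyano before pyridine.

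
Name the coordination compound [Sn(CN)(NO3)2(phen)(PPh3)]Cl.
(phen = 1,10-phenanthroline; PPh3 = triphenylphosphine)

cyanodinitrato(1,10-phenanthroline)(triphenylphosphine)tin(IV) chloride

The 1 chloride counter-ion carries a total charge of -1, so each complex ion is 1+.
Ligand charges: 2×nitrato (-1 each), 1×1,10-phenanthroline (neutral), 1×triphenylphosphine (neutral), 1×cyano (-1 each); total -3. So Sn + (-3) = 1+, giving Sn = +4.
Ligands are named alphabetically: cyano before nitrato before phenanthroline before triphenylphosphine.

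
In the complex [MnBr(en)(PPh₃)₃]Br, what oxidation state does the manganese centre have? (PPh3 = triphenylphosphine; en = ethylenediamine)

+2

1 bromide outside the brackets (-1 each) → the complex ion is 1+.
Ligand charges: 3×PPh3 neutral; 1×Br = -1; 1×en neutral; sum -1.
Mn + (-1) = 1+ ⇒ Mn is +2.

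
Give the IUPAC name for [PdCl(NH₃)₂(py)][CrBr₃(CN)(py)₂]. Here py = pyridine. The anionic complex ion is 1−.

The complex anion is given as 1−; its ligand charges sum to -4, so Cr = +3.
A 1:1 salt means the cation carries the equal and opposite charge, 1+.
Cation: ligand charges sum to -1; for the ion to be 1+, Pd = +2.

diamminechloro(pyridine)palladium(II) tribromocyanobis(pyridine)chromate(III)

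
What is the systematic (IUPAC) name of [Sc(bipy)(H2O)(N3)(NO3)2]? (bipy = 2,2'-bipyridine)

There is no counter-ion, so the complex is neutral overall.
Ligand charges: 2×nitrato (-1 each), 1×azido (-1 each), 1×2,2'-bipyridine (neutral), 1×aqua (neutral); total -3. So Sc + (-3) = 0, giving Sc = +3.
Ligands are named alphabetically: aqua before azido before bipyridine before nitrato.

aquaazido(2,2'-bipyridine)dinitratoscandium(III)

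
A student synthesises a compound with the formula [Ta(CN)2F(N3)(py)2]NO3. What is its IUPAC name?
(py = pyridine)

azidodicyanofluorobis(pyridine)tantalum(V) nitrate

The 1 nitrate counter-ion carries a total charge of -1, so each complex ion is 1+.
Ligand charges: 1×fluoro (-1 each), 2×cyano (-1 each), 2×pyridine (neutral), 1×azido (-1 each); total -4. So Ta + (-4) = 1+, giving Ta = +5.
Ligands are named alphabetically: azido before cyano before fluoro before pyridine.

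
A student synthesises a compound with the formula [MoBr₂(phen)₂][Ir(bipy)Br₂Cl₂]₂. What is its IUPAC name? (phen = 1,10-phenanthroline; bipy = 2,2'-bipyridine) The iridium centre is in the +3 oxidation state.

Ir is given as +3; the anion's ligand charges sum to -4, so the complex anion is 1−.
With 2 anions per cation, the cation must be 2×1 = 2+.
Cation: ligand charges sum to -2; for the ion to be 2+, Mo = +4.

dibromobis(1,10-phenanthroline)molybdenum(IV) (2,2'-bipyridine)dibromodichloroiridate(III)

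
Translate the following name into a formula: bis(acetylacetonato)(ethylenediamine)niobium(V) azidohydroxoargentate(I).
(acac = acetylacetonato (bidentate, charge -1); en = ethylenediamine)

Cation [Nb…]: ligand charges -2, Nb(V) ⇒ ion charge 3+.
Anion [Ag…]: ligand charges -2, Ag(I) ⇒ ion charge 1−.
One 3+ cation requires 3 of the 1− anion.

[Nb(acac)2(en)][Ag(N3)(OH)]3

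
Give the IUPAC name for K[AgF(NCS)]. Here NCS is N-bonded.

The 1 potassium counter-ion carries a total charge of +1, so each complex ion is 1−.
Ligand charges: 1×isothiocyanato (-1 each), 1×fluoro (-1 each); total -2. So Ag + (-2) = 1−, giving Ag = +1.
The complex ion is anionic, so silver takes the -ate form argentate(I).

potassium fluoroisothiocyanatoargentate(I)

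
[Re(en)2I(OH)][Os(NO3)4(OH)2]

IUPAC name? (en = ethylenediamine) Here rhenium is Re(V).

Both ions are complex: the cation is named first with the plain metal name, the anion second with the -ate form; each ion's ligands are alphabetised independently.
Re is given as +5; the cation's ligand charges sum to -2, so the complex cation is 3+.
A 1:1 salt means the anion carries the equal and opposite charge, 3−.
Anion: ligand charges sum to -6; for the ion to be 3−, Os = +3.

bis(ethylenediamine)hydroxoiodorhenium(V) dihydroxotetranitratoosmate(III)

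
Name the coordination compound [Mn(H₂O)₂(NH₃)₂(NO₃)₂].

diamminediaquadinitratomanganese(II)

There is no counter-ion, so the complex is neutral overall.
Ligand charges: 2×ammine (neutral), 2×nitrato (-1 each), 2×aqua (neutral); total -2. So Mn + (-2) = 0, giving Mn = +2.
Ligands are named alphabetically: ammine before aqua before nitrato.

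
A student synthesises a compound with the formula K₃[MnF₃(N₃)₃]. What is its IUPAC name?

potassium triazidotrifluoromanganate(III)

The 3 potassium counter-ions carry a total charge of +3, so each complex ion is 3−.
Ligand charges: 3×azido (-1 each), 3×fluoro (-1 each); total -6. So Mn + (-6) = 3−, giving Mn = +3.
Ligands are named alphabetically: azido before fluoro.
The complex ion is anionic, so manganese takes the -ate form manganate(III).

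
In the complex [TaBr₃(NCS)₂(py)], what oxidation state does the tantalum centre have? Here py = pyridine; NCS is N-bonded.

No counter-ion: the bracketed complex is neutral.
Ligand charges: 1×py neutral; 2×NCS = -2; 3×Br = -3; sum -5.
Ta + (-5) = 0 ⇒ Ta is +5.

+5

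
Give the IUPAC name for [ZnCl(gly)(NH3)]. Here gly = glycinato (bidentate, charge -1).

There is no counter-ion, so the complex is neutral overall.
Ligand charges: 1×chloro (-1 each), 1×ammine (neutral), 1×glycinato (-1 each); total -2. So Zn + (-2) = 0, giving Zn = +2.
Ligands are named alphabetically: ammine before chloro before glycinato.

amminechloro(glycinato)zinc(II)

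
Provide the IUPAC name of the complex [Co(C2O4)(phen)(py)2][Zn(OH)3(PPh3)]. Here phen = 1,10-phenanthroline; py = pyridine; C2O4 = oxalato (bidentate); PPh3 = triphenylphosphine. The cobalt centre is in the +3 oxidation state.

oxalato(1,10-phenanthroline)bis(pyridine)cobalt(III) trihydroxo(triphenylphosphine)zincate(II)

Both ions are complex: the cation is named first with the plain metal name, the anion second with the -ate form; each ion's ligands are alphabetised independently.
Co is given as +3; the cation's ligand charges sum to -2, so the complex cation is 1+.
A 1:1 salt means the anion carries the equal and opposite charge, 1−.
Anion: ligand charges sum to -3; for the ion to be 1−, Zn = +2.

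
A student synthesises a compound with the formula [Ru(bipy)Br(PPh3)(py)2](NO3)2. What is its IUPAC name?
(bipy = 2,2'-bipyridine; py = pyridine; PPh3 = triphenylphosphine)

(2,2'-bipyridine)bromobis(pyridine)(triphenylphosphine)ruthenium(III) nitrate

The 2 nitrate counter-ions carry a total charge of -2, so each complex ion is 2+.
Ligand charges: 1×2,2'-bipyridine (neutral), 1×bromo (-1 each), 2×pyridine (neutral), 1×triphenylphosphine (neutral); total -1. So Ru + (-1) = 2+, giving Ru = +3.
Ligands are named alphabetically: bipyridine before bromo before pyridine before triphenylphosphine.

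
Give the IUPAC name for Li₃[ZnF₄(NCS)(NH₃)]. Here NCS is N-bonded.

The 3 lithium counter-ions carry a total charge of +3, so each complex ion is 3−.
Ligand charges: 4×fluoro (-1 each), 1×isothiocyanato (-1 each), 1×ammine (neutral); total -5. So Zn + (-5) = 3−, giving Zn = +2.
Ligands are named alphabetically: ammine before fluoro before isothiocyanato.
The complex ion is anionic, so zinc takes the -ate form zincate(II).

lithium amminetetrafluoroisothiocyanatozincate(II)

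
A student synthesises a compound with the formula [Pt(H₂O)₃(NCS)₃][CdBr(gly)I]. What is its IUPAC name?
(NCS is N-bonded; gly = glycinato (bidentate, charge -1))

Both ions are complex: the cation is named first with the plain metal name, the anion second with the -ate form; each ion's ligands are alphabetised independently.
Cadmium is always +2 in its complexes; the anion's ligand charges sum to -3, so the complex anion is 1−.
A 1:1 salt means the cation carries the equal and opposite charge, 1+.
Cation: ligand charges sum to -3; for the ion to be 1+, Pt = +4.

triaquatriisothiocyanatoplatinum(IV) bromo(glycinato)iodocadmate(II)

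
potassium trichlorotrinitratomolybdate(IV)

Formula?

Ligands: 3 chloro (Cl, -1), 3 nitrato (NO3, -1). Ligand charge sum = -6.
Charge balance with potassium (+1) requires 1 complex ion per 2 potassium.

K2[MoCl3(NO3)3]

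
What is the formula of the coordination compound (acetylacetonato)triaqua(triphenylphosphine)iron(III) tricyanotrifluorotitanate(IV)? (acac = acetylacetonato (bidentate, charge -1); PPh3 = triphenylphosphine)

Cation [Fe…]: ligand charges -1, Fe(III) ⇒ ion charge 2+.
Anion [Ti…]: ligand charges -6, Ti(IV) ⇒ ion charge 2−.
One 2+ cation balances one 2− anion.

[Fe(acac)(H2O)3(PPh3)][Ti(CN)3F3]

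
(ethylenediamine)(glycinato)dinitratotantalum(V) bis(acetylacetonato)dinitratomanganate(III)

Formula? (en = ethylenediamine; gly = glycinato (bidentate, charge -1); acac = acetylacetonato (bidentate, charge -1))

[Ta(en)(gly)(NO3)2][Mn(acac)2(NO3)2]2

Cation [Ta…]: ligand charges -3, Ta(V) ⇒ ion charge 2+.
Anion [Mn…]: ligand charges -4, Mn(III) ⇒ ion charge 1−.
One 2+ cation requires 2 of the 1− anion.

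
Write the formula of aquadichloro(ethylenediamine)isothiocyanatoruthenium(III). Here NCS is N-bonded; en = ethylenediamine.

[RuCl2(en)(H2O)(NCS)]

Ligands: 1 aqua (H2O, neutral), 2 chloro (Cl, -1), 1 isothiocyanato (NCS, -1), 1 ethylenediamine (en, neutral). Ligand charge sum = -3.
With Ru in oxidation state +3, the complex ion is [Ru...].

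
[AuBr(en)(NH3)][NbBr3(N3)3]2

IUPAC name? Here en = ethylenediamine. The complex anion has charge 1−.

Both ions are complex: the cation is named first with the plain metal name, the anion second with the -ate form; each ion's ligands are alphabetised independently.
The complex anion is given as 1−; its ligand charges sum to -6, so Nb = +5.
With 2 anions per cation, the cation must be 2×1 = 2+.
Cation: ligand charges sum to -1; for the ion to be 2+, Au = +3.

amminebromo(ethylenediamine)gold(III) triazidotribromoniobate(V)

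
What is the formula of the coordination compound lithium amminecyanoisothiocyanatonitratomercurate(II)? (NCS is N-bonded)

Li[Hg(CN)(NCS)(NH3)(NO3)]

Ligands: 1 ammine (NH3, neutral), 1 nitrato (NO3, -1), 1 isothiocyanato (NCS, -1), 1 cyano (CN, -1). Ligand charge sum = -3.
With Hg in oxidation state +2, the complex ion is [Hg...]^1−.
Charge balance with lithium (+1) requires 1 complex ion per 1 lithium.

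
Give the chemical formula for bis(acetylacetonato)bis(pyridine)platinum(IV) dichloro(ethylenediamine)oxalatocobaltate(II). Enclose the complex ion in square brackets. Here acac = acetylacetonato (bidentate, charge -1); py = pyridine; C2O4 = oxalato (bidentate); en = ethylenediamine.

[Pt(acac)2(py)2][Co(C2O4)Cl2(en)]

Cation [Pt…]: ligand charges -2, Pt(IV) ⇒ ion charge 2+.
Anion [Co…]: ligand charges -4, Co(II) ⇒ ion charge 2−.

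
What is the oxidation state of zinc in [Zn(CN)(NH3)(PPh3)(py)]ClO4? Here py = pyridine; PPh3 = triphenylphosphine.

+2

1 perchlorate outside the brackets (-1 each) → the complex ion is 1+.
Ligand charges: 1×NH3 neutral; 1×py neutral; 1×CN = -1; 1×PPh3 neutral; sum -1.
Zn + (-1) = 1+ ⇒ Zn is +2.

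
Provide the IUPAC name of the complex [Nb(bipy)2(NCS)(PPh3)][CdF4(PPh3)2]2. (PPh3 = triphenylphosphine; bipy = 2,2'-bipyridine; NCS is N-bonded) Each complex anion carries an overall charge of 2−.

The complex anion is given as 2−; its ligand charges sum to -4, so Cd = +2.
With 2 anions per cation, the cation must be 2×2 = 4+.
Cation: ligand charges sum to -1; for the ion to be 4+, Nb = +5.

bis(2,2'-bipyridine)isothiocyanato(triphenylphosphine)niobium(V) tetrafluorobis(triphenylphosphine)cadmate(II)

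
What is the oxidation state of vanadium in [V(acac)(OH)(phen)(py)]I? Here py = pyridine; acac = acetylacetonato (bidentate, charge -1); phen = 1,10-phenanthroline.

1 iodide outside the brackets (-1 each) → the complex ion is 1+.
Ligand charges: 1×py neutral; 1×acac = -1; 1×phen neutral; 1×OH = -1; sum -2.
V + (-2) = 1+ ⇒ V is +3.

+3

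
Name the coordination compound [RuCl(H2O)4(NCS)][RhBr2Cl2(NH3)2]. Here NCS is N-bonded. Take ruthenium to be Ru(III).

tetraaquachloroisothiocyanatoruthenium(III) diamminedibromodichlororhodate(III)

Both ions are complex: the cation is named first with the plain metal name, the anion second with the -ate form; each ion's ligands are alphabetised independently.
Ru is given as +3; the cation's ligand charges sum to -2, so the complex cation is 1+.
A 1:1 salt means the anion carries the equal and opposite charge, 1−.
Anion: ligand charges sum to -4; for the ion to be 1−, Rh = +3.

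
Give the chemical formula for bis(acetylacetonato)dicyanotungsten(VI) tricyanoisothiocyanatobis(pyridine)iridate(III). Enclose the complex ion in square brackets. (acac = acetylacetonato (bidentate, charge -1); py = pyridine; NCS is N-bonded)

Cation [W…]: ligand charges -4, W(VI) ⇒ ion charge 2+.
Anion [Ir…]: ligand charges -4, Ir(III) ⇒ ion charge 1−.
One 2+ cation requires 2 of the 1− anion.

[W(acac)2(CN)2][Ir(CN)3(NCS)(py)2]2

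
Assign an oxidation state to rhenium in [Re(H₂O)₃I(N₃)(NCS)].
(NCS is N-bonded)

+3

No counter-ion: the bracketed complex is neutral.
Ligand charges: 1×N3 = -1; 1×NCS = -1; 3×H2O neutral; 1×I = -1; sum -3.
Re + (-3) = 0 ⇒ Re is +3.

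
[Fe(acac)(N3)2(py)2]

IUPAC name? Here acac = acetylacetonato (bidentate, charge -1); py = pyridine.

There is no counter-ion, so the complex is neutral overall.
Ligand charges: 1×acetylacetonato (-1 each), 2×pyridine (neutral), 2×azido (-1 each); total -3. So Fe + (-3) = 0, giving Fe = +3.
Ligands are named alphabetically: acetylacetonato before azido before pyridine.

(acetylacetonato)diazidobis(pyridine)iron(III)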